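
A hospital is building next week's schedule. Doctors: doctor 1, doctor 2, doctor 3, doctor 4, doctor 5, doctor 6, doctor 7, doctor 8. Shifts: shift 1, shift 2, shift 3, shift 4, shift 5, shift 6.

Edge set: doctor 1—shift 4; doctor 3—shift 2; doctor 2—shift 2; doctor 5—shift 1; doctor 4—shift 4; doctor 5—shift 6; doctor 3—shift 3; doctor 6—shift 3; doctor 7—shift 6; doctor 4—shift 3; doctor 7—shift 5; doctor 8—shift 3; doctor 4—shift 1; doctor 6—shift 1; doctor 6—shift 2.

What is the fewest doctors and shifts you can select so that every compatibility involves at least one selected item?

A maximum matching has 6 edges (e.g. doctor 1–shift 4, doctor 2–shift 2, doctor 3–shift 3, doctor 4–shift 1, doctor 5–shift 6, doctor 7–shift 5).
By König's theorem the minimum vertex cover has the same size. One such cover is {doctor 5, doctor 7, shift 1, shift 2, shift 3, shift 4}.

6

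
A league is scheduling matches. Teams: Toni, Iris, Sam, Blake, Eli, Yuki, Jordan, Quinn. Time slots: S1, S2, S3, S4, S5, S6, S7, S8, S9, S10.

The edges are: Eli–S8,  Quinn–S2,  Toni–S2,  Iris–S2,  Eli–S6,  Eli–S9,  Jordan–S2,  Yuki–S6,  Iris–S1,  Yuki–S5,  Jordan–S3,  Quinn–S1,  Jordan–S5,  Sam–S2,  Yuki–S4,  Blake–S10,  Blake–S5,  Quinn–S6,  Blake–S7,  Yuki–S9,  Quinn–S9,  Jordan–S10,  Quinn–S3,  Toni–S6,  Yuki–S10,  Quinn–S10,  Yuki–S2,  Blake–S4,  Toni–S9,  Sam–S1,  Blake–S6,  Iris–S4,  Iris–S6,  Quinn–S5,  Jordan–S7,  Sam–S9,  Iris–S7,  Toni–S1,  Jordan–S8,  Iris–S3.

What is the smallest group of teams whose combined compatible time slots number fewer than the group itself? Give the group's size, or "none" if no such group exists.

A matching saturating every team exists, for instance Toni→S1, Iris→S3, Sam→S9, Blake→S6, Eli→S8, Yuki→S4, Jordan→S7, Quinn→S2.
By Hall's marriage theorem, this means |N(S)| ≥ |S| for every subset S, so no violating subset exists.

none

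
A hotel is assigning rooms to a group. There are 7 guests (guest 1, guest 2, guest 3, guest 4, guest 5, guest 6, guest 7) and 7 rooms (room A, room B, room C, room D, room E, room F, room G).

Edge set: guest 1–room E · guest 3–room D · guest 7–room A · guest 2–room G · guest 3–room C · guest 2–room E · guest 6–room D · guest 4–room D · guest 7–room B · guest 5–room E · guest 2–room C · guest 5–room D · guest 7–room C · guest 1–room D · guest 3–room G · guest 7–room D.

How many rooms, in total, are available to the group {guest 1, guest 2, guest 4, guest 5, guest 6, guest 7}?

The union of neighbours of {guest 1, guest 2, guest 4, guest 5, guest 6, guest 7} is {room A, room B, room C, room D, room E, room G}, which has 6 elements.
Since |N(S)| = 6 ≥ |S| = 6, Hall's condition holds for this subset.

6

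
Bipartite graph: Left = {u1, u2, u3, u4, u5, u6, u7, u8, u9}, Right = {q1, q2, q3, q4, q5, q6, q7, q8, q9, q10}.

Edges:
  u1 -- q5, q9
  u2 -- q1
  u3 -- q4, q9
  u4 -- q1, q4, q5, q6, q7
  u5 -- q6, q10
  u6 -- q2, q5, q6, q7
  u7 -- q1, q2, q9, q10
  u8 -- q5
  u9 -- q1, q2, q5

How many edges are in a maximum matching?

For example, pair u1–q9, u2–q1, u3–q4, u4–q6, u5–q10, u6–q7, u7–q2, u8–q5.
The set {u1, u2, u3, u4, u5, u6, u7, u8, u9} has only 8 neighbours ({q1, q10, q2, q4, q5, q6, q7, q9}), so by Hall's theorem at most 8 of the 9 left vertices can be matched.

8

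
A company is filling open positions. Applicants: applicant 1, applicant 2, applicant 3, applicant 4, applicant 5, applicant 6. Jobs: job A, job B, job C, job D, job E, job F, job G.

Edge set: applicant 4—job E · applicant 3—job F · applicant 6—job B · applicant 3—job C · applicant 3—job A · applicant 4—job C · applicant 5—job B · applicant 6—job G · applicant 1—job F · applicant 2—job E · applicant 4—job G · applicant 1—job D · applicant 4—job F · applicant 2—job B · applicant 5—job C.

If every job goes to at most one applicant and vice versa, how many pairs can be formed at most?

6

A valid assignment of size 6: applicant 1-job D, applicant 2-job E, applicant 3-job A, applicant 4-job F, applicant 5-job B, applicant 6-job G.
This saturates every applicant, so 6 is the maximum.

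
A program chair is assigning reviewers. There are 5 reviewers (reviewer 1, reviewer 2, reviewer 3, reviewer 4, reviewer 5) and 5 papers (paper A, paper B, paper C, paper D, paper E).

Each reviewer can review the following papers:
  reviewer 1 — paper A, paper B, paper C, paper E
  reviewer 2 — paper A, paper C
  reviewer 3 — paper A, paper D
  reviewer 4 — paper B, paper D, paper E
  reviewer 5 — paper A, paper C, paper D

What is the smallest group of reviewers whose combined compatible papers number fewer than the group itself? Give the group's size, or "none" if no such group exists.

A matching saturating every reviewer exists, for instance reviewer 1→paper E, reviewer 2→paper C, reviewer 3→paper A, reviewer 4→paper B, reviewer 5→paper D.
By Hall's marriage theorem, this means |N(S)| ≥ |S| for every subset S, so no violating subset exists.

none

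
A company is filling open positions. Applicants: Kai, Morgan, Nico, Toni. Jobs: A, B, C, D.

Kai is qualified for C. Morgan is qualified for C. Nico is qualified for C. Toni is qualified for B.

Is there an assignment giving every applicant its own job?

No

The set {Kai, Morgan, Nico} has only 1 neighbour ({C}), so by Hall's theorem at most 2 of the 4 applicants can be matched.
Hence no matching covers every applicant.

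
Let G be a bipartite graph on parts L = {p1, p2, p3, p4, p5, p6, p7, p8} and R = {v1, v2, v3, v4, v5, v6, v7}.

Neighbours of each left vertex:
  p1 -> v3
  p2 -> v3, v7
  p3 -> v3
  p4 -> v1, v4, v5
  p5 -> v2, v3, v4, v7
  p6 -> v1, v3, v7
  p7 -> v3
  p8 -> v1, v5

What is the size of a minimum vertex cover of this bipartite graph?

The 6 edges p1–v3, p2–v7, p4–v4, p5–v2, p6–v1, p8–v5 form a matching, so any vertex cover needs at least 6 vertices (one per matched edge).
Conversely {p2, p4, p5, p6, p8, v3} meets every edge and has exactly 6 vertices, so 6 is optimal.

6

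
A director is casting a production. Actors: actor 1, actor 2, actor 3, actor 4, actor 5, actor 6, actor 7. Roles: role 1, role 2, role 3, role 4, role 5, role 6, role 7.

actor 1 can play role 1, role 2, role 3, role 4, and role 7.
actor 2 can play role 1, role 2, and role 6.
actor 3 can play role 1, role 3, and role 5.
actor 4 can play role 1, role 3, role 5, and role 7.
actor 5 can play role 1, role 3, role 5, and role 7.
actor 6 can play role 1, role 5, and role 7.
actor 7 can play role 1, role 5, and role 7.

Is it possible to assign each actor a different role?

The set {actor 3, actor 4, actor 5, actor 6, actor 7} has only 4 neighbours ({role 1, role 3, role 5, role 7}), so by Hall's theorem at most 6 of the 7 actors can be matched.
Hence no matching covers every actor.

No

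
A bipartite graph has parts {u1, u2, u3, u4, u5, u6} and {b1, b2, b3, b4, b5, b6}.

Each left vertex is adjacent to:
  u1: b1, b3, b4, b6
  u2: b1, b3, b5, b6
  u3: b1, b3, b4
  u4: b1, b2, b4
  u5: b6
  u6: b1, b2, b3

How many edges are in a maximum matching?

A valid assignment of size 6: u1–b4, u2–b5, u3–b1, u4–b2, u5–b6, u6–b3.
This saturates every left vertex, so 6 is the maximum.

6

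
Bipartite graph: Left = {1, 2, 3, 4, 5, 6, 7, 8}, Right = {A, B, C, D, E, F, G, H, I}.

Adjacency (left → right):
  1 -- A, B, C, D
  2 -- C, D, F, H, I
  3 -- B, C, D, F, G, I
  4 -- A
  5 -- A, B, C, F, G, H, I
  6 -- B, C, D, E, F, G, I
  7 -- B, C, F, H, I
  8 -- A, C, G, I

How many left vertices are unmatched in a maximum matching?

0

A valid assignment of size 8: 1-C, 2-F, 3-B, 4-A, 5-G, 6-E, 7-H, 8-I.
All 8 left vertices are matched, so no larger matching exists.
That matches 8 of the 8, leaving 0 unmatched; no matching can do better.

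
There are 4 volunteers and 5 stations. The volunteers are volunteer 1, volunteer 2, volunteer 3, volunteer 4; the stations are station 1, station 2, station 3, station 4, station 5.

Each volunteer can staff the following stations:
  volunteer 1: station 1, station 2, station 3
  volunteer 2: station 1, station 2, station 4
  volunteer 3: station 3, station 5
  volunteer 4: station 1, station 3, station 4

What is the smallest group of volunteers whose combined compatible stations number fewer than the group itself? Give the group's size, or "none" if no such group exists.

none

A matching saturating every volunteer exists, for instance volunteer 1→station 2, volunteer 2→station 4, volunteer 3→station 3, volunteer 4→station 1.
By Hall's marriage theorem, this means |N(S)| ≥ |S| for every subset S, so no violating subset exists.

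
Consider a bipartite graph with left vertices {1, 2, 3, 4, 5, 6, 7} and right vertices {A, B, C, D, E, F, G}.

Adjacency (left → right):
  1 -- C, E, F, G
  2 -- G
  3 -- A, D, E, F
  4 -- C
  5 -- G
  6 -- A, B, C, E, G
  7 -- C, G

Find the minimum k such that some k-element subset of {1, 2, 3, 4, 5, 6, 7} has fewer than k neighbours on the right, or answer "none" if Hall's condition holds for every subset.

2

Take S = {2, 5}. Its neighbourhood is {G}, so |N(S)| = 1 < |S| = 2.
No single vertex violates Hall's condition since each has at least one neighbour, so 2 is the minimum.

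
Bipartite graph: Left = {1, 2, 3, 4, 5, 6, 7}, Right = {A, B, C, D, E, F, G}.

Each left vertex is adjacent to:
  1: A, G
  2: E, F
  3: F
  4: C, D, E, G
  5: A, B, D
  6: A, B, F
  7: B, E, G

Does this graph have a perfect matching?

Yes

One maximum matching: 1→G, 2→E, 3→F, 4→C, 5→D, 6→A, 7→B.
Every left vertex is matched, so this is a perfect matching.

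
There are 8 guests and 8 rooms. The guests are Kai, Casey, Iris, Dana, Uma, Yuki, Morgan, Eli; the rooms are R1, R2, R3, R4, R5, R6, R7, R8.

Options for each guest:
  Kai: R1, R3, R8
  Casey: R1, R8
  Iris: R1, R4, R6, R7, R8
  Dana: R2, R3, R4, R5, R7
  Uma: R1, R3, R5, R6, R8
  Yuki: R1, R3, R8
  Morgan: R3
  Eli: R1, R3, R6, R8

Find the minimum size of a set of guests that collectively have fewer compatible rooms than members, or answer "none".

4

Take S = {Kai, Casey, Yuki, Morgan}. Its neighbourhood is {R1, R3, R8}, so |N(S)| = 3 < |S| = 4.
Every subset of size less than 4 has at least as many neighbours as members, so 4 is the minimum.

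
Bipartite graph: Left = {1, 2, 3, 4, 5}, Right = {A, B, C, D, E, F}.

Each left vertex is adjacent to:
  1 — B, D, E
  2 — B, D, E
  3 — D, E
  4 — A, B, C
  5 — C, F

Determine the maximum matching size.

A valid assignment of size 5: 1-B, 2-D, 3-E, 4-C, 5-F.
This saturates every left vertex, so 5 is the maximum.

5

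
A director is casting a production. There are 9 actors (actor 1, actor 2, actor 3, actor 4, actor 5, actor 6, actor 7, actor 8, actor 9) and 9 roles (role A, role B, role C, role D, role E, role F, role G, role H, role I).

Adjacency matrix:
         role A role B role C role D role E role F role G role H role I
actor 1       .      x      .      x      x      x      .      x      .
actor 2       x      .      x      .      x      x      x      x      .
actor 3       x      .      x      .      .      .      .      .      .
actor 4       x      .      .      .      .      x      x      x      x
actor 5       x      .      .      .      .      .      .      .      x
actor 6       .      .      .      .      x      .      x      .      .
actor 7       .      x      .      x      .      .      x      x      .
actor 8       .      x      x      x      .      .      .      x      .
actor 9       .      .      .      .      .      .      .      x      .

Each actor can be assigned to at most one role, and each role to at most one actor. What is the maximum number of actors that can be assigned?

One maximum matching: actor 1→role F, actor 2→role C, actor 3→role A, actor 4→role G, actor 5→role I, actor 6→role E, actor 7→role D, actor 8→role B, actor 9→role H.
This saturates every actor, so 9 is the maximum.

9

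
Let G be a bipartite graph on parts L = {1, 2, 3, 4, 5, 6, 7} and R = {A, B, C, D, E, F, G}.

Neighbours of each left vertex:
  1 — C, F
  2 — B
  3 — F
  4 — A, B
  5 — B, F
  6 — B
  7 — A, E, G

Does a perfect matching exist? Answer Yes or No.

No

The set {2, 3, 5, 6} has only 2 neighbours ({B, F}), so by Hall's theorem at most 5 of the 7 left vertices can be matched.
Hence no matching covers every left vertex.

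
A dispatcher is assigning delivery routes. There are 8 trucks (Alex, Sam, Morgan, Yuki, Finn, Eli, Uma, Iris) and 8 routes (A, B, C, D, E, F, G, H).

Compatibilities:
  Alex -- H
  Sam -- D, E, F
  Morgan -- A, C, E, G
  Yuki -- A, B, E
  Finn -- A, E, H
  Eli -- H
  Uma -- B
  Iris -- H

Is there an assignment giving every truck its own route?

No

The set {Alex, Eli, Iris} has only 1 neighbour ({H}), so by Hall's theorem at most 6 of the 8 trucks can be matched.
Hence no matching covers every truck.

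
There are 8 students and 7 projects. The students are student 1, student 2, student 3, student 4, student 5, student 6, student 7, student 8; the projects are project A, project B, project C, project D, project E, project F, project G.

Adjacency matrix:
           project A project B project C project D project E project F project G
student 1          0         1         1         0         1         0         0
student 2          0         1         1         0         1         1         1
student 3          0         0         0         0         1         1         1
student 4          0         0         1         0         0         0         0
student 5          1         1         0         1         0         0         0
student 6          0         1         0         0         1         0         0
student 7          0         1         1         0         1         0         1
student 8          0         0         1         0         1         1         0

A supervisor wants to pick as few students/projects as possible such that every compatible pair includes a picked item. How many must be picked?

A maximum matching has 6 edges (e.g. student 1–project B, student 2–project F, student 3–project G, student 4–project C, student 5–project A, student 6–project E).
By König's theorem the minimum vertex cover has the same size. One such cover is {student 5, project B, project C, project E, project F, project G}.

6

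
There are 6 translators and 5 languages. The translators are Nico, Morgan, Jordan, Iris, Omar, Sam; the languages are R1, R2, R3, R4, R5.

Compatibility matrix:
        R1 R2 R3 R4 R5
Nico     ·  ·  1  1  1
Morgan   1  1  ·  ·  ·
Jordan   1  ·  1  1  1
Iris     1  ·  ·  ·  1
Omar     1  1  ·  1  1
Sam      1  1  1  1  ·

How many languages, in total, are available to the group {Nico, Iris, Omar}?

5

The union of neighbours of {Nico, Iris, Omar} is {R1, R2, R3, R4, R5}, which has 5 elements.
Since |N(S)| = 5 ≥ |S| = 3, Hall's condition holds for this subset.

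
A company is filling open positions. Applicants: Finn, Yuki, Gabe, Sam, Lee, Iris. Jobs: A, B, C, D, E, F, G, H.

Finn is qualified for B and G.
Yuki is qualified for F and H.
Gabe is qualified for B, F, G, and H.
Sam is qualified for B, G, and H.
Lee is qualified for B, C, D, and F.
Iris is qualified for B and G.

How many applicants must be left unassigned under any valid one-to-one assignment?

One maximum matching: Finn–G, Yuki–H, Gabe–F, Sam–B, Lee–C.
The set {Finn, Yuki, Gabe, Sam, Iris} has only 4 neighbours ({B, F, G, H}), so by Hall's theorem at most 5 of the 6 applicants can be matched.
That matches 5 of the 6, leaving 1 unmatched; no matching can do better.

1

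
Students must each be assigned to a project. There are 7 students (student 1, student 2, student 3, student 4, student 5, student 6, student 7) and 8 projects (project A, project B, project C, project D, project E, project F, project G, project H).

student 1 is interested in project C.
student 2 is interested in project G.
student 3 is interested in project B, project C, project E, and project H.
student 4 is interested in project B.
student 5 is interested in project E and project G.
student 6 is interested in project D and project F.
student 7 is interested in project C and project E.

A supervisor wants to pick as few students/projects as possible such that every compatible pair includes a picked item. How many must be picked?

6

{student 3, student 4, student 6, project C, project E, project G} is a vertex cover of size 6: every edge has an endpoint in this set.
No smaller cover exists because student 1–project C, student 2–project G, student 3–project H, student 4–project B, student 5–project E, student 6–project F is a matching of size 6, and a cover must include an endpoint of each of these disjoint edges (König's theorem).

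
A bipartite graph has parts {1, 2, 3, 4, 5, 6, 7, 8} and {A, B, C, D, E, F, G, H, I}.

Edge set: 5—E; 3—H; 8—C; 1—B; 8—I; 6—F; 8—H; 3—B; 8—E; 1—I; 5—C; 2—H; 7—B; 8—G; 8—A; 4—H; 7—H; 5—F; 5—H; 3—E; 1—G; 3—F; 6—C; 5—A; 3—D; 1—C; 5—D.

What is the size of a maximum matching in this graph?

7

For example, pair 1→C, 2→H, 3→E, 5→A, 6→F, 7→B, 8→G.
The set {2, 4} has only 1 neighbour ({H}), so by Hall's theorem at most 7 of the 8 left vertices can be matched.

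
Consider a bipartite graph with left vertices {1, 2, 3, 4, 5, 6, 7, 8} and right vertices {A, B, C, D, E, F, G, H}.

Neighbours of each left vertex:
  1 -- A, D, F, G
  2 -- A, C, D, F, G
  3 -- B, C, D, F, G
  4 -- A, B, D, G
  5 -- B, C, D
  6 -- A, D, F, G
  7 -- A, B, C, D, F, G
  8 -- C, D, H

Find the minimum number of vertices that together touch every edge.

The 7 edges 1–D, 2–A, 3–G, 4–B, 5–C, 6–F, 8–H form a matching, so any vertex cover needs at least 7 vertices (one per matched edge).
Conversely {8, A, B, C, D, F, G} meets every edge and has exactly 7 vertices, so 7 is optimal.

7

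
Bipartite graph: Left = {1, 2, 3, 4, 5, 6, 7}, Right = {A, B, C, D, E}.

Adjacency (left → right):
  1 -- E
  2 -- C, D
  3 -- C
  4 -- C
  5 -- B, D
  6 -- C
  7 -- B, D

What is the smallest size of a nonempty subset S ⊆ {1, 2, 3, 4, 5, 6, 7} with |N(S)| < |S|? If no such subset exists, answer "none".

2

Take S = {3, 4}. Its neighbourhood is {C}, so |N(S)| = 1 < |S| = 2.
No single vertex violates Hall's condition since each has at least one neighbour, so 2 is the minimum.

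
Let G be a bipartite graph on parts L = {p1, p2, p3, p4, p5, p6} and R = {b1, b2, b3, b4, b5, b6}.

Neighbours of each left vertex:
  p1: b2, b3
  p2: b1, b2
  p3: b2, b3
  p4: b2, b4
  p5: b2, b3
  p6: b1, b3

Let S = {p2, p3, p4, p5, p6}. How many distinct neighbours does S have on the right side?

4

The union of neighbours of {p2, p3, p4, p5, p6} is {b1, b2, b3, b4}, which has 4 elements.
Since |N(S)| = 4 < |S| = 5, Hall's condition fails for this subset.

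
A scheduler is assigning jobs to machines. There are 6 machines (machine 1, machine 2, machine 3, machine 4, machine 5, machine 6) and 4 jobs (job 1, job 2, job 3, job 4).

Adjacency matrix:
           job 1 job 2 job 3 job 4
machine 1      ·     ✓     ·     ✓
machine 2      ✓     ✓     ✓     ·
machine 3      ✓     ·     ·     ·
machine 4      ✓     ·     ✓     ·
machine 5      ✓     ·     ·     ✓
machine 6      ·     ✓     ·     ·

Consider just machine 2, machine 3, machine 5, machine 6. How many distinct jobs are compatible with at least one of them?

4

The union of neighbours of {machine 2, machine 3, machine 5, machine 6} is {job 1, job 2, job 3, job 4}, which has 4 elements.
Since |N(S)| = 4 ≥ |S| = 4, Hall's condition holds for this subset.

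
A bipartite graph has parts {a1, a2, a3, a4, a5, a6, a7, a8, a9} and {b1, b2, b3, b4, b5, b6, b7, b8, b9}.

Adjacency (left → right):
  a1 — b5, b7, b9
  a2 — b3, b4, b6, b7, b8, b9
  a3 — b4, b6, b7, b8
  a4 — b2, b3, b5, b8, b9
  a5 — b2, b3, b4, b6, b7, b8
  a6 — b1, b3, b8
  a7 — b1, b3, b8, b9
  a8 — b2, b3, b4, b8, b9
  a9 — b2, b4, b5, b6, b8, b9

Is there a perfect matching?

Yes

One maximum matching: a1-b7, a2-b8, a3-b6, a4-b3, a5-b2, a6-b1, a7-b9, a8-b4, a9-b5.
All 9 left vertices are covered.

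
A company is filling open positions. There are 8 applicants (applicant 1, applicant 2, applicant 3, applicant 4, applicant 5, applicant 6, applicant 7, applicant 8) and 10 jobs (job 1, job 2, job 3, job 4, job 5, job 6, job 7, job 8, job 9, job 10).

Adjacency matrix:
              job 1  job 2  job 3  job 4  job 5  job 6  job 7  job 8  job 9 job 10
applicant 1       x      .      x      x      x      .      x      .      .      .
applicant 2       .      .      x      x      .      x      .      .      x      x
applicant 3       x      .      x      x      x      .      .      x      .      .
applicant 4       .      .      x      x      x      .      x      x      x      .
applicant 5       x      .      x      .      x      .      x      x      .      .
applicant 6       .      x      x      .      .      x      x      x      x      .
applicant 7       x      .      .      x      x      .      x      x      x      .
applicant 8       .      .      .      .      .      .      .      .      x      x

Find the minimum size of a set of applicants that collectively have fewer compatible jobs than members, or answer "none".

A matching saturating every applicant exists, for instance applicant 1→job 3, applicant 2→job 10, applicant 3→job 1, applicant 4→job 4, applicant 5→job 7, applicant 6→job 8, applicant 7→job 5, applicant 8→job 9.
By Hall's marriage theorem, this means |N(S)| ≥ |S| for every subset S, so no violating subset exists.

none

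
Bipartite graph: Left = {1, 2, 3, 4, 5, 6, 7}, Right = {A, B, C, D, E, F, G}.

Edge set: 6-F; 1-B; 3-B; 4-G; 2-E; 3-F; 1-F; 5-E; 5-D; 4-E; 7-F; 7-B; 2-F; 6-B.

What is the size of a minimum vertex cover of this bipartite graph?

The 5 edges 1–F, 2–E, 3–B, 4–G, 5–D form a matching, so any vertex cover needs at least 5 vertices (one per matched edge).
Conversely {2, 4, 5, B, F} meets every edge and has exactly 5 vertices, so 5 is optimal.

5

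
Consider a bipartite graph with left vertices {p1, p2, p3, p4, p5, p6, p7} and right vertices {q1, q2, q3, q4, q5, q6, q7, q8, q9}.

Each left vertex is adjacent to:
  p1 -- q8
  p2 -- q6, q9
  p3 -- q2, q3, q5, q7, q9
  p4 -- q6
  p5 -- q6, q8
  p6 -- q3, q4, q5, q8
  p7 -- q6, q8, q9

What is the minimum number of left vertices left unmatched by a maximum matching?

For example, pair p1–q8, p2–q9, p3–q7, p4–q6, p6–q4.
The set {p1, p2, p4, p5, p7} has only 3 neighbours ({q6, q8, q9}), so by Hall's theorem at most 5 of the 7 left vertices can be matched.
That matches 5 of the 7, leaving 2 unmatched; no matching can do better.

2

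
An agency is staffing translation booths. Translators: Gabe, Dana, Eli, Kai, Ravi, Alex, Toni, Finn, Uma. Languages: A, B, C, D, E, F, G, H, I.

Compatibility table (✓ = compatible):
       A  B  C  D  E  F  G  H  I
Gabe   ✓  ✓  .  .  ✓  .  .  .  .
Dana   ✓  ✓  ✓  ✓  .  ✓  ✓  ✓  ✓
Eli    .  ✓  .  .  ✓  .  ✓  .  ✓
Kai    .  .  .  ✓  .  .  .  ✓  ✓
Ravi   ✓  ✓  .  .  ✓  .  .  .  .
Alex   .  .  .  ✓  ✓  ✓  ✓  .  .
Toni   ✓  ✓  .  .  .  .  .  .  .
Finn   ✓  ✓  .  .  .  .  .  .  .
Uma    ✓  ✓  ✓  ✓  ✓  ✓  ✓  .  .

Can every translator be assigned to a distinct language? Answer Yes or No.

The set {Gabe, Ravi, Toni, Finn} has only 3 neighbours ({A, B, E}), so by Hall's theorem at most 8 of the 9 translators can be matched.
Hence no matching covers every translator.

No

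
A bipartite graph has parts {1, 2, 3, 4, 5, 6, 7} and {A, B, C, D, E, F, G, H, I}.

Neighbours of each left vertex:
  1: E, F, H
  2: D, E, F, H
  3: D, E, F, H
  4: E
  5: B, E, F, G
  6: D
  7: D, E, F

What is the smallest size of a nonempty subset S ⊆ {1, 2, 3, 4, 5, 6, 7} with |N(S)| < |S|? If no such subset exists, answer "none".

Take S = {1, 2, 3, 4, 6}. Its neighbourhood is {D, E, F, H}, so |N(S)| = 4 < |S| = 5.
Every subset of size less than 5 has at least as many neighbours as members, so 5 is the minimum.

5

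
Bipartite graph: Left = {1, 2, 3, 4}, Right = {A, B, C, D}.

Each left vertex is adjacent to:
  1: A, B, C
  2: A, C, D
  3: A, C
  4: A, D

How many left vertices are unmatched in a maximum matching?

0

One maximum matching: 1-B, 2-C, 3-A, 4-D.
This saturates every left vertex, so 4 is the maximum.
That matches 4 of the 4, leaving 0 unmatched; no matching can do better.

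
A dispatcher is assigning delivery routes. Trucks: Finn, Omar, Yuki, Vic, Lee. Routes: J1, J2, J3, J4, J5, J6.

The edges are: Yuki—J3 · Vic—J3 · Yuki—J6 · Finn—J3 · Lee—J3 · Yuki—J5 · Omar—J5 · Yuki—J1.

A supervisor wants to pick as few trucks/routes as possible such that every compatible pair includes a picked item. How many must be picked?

A maximum matching has 3 edges (e.g. Finn–J3, Omar–J5, Yuki–J1).
By König's theorem the minimum vertex cover has the same size. One such cover is {Omar, Yuki, J3}.

3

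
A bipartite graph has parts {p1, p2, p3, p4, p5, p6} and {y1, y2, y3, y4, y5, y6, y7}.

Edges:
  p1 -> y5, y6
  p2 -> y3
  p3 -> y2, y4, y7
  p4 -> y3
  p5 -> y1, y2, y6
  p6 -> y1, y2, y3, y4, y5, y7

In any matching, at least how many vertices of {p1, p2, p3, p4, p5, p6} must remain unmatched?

1

For example, pair p1–y6, p2–y3, p3–y2, p5–y1, p6–y7.
The set {p2, p4} has only 1 neighbour ({y3}), so by Hall's theorem at most 5 of the 6 left vertices can be matched.
That matches 5 of the 6, leaving 1 unmatched; no matching can do better.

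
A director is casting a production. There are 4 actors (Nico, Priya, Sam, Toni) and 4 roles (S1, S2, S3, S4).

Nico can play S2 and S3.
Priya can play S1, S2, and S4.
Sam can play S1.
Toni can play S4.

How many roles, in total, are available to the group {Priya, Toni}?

The union of neighbours of {Priya, Toni} is {S1, S2, S4}, which has 3 elements.
Since |N(S)| = 3 ≥ |S| = 2, Hall's condition holds for this subset.

3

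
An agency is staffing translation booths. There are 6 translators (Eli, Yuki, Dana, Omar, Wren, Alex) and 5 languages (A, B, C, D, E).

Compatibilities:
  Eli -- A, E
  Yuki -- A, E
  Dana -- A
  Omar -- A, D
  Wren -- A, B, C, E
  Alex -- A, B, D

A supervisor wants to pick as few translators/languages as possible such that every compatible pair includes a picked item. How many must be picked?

{Omar, Wren, Alex, A, E} is a vertex cover of size 5: every edge has an endpoint in this set.
No smaller cover exists because Eli–A, Yuki–E, Omar–D, Wren–C, Alex–B is a matching of size 5, and a cover must include an endpoint of each of these disjoint edges (König's theorem).

5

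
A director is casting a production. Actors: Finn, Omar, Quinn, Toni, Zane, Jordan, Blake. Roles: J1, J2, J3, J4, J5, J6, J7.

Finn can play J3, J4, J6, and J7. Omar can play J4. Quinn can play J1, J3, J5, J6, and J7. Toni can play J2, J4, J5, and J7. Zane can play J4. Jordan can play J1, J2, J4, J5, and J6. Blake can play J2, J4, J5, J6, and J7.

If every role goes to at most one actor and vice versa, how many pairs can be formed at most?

One maximum matching: Finn→J3, Omar→J4, Quinn→J7, Toni→J5, Jordan→J2, Blake→J6.
The set {Omar, Zane} has only 1 neighbour ({J4}), so by Hall's theorem at most 6 of the 7 actors can be matched.

6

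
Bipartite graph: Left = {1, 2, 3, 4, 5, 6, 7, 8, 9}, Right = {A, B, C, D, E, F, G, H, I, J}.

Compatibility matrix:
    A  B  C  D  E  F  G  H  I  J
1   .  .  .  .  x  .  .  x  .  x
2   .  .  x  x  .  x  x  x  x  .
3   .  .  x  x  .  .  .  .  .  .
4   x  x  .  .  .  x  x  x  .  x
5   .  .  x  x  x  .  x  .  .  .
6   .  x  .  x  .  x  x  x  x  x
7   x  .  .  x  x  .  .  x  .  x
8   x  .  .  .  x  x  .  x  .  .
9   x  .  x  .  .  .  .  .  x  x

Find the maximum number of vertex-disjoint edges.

For example, pair 1–E, 2–G, 3–D, 4–B, 5–C, 6–J, 7–A, 8–H, 9–I.
All 9 left vertices are matched, so no larger matching exists.

9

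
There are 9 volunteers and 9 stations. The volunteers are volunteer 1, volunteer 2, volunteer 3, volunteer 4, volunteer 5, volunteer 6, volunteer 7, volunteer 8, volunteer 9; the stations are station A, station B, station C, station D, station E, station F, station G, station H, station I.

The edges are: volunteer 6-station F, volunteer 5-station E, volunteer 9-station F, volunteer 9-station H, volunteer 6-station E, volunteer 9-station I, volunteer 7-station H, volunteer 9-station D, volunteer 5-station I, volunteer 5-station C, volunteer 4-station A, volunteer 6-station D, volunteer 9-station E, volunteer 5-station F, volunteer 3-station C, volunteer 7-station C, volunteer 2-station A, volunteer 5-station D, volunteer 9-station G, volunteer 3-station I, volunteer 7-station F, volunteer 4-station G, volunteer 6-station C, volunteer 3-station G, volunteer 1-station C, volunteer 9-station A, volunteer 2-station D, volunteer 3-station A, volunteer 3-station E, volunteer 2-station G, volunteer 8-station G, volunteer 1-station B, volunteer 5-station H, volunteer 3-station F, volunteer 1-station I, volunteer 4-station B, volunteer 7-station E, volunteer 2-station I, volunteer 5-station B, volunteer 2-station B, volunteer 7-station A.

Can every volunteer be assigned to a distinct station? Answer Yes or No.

For example, pair volunteer 1-station B, volunteer 2-station D, volunteer 3-station C, volunteer 4-station A, volunteer 5-station F, volunteer 6-station E, volunteer 7-station H, volunteer 8-station G, volunteer 9-station I.
Every volunteer is matched, so this is a perfect matching.

Yes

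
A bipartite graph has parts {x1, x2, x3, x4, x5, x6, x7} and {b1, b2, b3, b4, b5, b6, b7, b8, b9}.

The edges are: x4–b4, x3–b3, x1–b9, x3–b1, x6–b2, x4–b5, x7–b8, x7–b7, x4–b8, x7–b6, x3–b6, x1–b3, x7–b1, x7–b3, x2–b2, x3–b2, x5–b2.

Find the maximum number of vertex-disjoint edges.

One maximum matching: x1–b9, x2–b2, x3–b3, x4–b5, x7–b7.
The set {x2, x5, x6} has only 1 neighbour ({b2}), so by Hall's theorem at most 5 of the 7 left vertices can be matched.

5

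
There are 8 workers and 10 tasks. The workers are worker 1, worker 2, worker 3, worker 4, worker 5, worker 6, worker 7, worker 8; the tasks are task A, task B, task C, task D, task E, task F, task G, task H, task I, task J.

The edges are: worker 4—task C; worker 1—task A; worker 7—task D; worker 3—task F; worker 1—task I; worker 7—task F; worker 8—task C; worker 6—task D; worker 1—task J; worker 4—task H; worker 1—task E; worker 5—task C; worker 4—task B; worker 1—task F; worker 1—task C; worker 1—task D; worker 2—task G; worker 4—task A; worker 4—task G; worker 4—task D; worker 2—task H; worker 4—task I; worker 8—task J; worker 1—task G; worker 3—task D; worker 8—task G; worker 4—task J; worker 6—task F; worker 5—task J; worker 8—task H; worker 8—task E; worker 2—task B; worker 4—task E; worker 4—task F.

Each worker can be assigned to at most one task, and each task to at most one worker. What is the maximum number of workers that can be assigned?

A valid assignment of size 7: worker 1→task A, worker 2→task G, worker 3→task F, worker 4→task I, worker 5→task J, worker 6→task D, worker 8→task C.
The set {worker 3, worker 6, worker 7} has only 2 neighbours ({task D, task F}), so by Hall's theorem at most 7 of the 8 workers can be matched.

7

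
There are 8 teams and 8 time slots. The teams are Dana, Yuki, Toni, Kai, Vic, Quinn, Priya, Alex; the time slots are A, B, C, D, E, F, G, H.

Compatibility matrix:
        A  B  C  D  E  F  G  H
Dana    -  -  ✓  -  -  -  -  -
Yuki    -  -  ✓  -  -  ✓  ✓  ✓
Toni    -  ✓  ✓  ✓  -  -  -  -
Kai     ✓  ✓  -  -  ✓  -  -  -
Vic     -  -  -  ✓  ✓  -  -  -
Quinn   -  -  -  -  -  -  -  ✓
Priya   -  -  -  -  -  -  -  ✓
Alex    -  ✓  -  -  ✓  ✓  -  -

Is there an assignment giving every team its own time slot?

The set {Quinn, Priya} has only 1 neighbour ({H}), so by Hall's theorem at most 7 of the 8 teams can be matched.
Hence no matching covers every team.

No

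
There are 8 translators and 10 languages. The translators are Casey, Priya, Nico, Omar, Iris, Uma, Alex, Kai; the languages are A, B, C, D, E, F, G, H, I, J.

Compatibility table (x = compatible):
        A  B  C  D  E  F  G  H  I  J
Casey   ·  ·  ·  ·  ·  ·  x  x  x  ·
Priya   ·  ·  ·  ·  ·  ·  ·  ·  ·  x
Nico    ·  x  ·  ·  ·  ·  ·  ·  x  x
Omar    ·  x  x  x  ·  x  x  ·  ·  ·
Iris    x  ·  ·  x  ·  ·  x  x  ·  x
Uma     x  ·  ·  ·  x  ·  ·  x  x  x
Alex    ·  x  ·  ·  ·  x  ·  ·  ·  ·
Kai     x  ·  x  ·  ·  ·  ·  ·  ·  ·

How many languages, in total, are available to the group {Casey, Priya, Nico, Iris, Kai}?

The union of neighbours of {Casey, Priya, Nico, Iris, Kai} is {A, B, C, D, G, H, I, J}, which has 8 elements.
Since |N(S)| = 8 ≥ |S| = 5, Hall's condition holds for this subset.

8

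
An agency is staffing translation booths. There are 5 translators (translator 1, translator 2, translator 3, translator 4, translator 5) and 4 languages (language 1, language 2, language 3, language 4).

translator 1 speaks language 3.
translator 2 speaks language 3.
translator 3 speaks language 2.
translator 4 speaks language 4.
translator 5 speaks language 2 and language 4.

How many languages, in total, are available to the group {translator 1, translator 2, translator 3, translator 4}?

3

The union of neighbours of {translator 1, translator 2, translator 3, translator 4} is {language 2, language 3, language 4}, which has 3 elements.
Since |N(S)| = 3 < |S| = 4, Hall's condition fails for this subset.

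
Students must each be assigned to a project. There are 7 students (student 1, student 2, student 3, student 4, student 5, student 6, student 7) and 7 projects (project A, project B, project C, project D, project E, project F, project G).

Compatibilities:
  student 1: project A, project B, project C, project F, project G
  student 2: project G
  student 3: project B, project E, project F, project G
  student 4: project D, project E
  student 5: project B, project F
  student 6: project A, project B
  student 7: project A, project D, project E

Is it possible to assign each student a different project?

One maximum matching: student 1–project C, student 2–project G, student 3–project B, student 4–project D, student 5–project F, student 6–project A, student 7–project E.
Every student is matched, so this is a perfect matching.

Yes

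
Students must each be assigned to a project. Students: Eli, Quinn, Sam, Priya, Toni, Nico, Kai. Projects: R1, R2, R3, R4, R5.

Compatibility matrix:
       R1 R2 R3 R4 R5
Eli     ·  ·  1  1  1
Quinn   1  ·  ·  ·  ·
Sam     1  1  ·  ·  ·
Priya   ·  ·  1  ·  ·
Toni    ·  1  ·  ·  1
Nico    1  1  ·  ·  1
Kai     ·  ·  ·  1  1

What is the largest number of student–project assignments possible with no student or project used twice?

5

One maximum matching: Eli-R4, Quinn-R1, Sam-R2, Priya-R3, Toni-R5.
The set {Eli, Quinn, Sam, Priya, Toni, Nico, Kai} has only 5 neighbours ({R1, R2, R3, R4, R5}), so by Hall's theorem at most 5 of the 7 students can be matched.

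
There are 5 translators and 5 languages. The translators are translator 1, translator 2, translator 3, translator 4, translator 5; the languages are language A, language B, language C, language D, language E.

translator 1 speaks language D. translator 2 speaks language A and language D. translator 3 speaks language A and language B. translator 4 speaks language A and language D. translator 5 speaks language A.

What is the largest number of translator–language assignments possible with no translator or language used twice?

3

For example, pair translator 1–language D, translator 2–language A, translator 3–language B.
The set {translator 1, translator 2, translator 4, translator 5} has only 2 neighbours ({language A, language D}), so by Hall's theorem at most 3 of the 5 translators can be matched.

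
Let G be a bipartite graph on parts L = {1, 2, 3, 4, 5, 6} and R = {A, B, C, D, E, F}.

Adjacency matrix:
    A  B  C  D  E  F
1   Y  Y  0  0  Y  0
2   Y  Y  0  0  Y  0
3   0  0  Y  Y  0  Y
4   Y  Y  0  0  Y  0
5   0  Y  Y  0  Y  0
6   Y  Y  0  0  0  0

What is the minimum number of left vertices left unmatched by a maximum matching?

1

For example, pair 1→A, 2→E, 3→F, 4→B, 5→C.
The set {1, 2, 4, 6} has only 3 neighbours ({A, B, E}), so by Hall's theorem at most 5 of the 6 left vertices can be matched.
That matches 5 of the 6, leaving 1 unmatched; no matching can do better.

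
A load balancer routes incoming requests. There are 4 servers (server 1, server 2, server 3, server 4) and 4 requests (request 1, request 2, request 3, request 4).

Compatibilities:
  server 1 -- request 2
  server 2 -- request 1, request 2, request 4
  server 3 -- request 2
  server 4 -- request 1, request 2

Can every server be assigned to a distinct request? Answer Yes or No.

No

The set {server 1, server 3} has only 1 neighbour ({request 2}), so by Hall's theorem at most 3 of the 4 servers can be matched.
Hence no matching covers every server.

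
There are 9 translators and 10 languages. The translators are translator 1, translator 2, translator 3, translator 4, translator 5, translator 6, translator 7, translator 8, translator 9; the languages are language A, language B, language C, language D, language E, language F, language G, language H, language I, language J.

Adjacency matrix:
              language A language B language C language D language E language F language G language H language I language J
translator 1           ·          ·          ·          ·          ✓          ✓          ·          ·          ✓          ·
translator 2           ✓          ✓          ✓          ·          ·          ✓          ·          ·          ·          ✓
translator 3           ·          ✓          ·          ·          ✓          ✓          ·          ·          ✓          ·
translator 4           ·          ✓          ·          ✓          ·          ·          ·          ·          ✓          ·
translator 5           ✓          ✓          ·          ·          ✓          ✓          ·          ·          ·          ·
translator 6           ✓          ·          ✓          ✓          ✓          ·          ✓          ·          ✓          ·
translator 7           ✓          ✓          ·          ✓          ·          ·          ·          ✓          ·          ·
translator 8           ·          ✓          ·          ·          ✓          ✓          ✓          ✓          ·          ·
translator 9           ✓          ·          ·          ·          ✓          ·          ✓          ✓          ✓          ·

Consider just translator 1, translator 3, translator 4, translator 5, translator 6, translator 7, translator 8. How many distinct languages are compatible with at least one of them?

9

The union of neighbours of {translator 1, translator 3, translator 4, translator 5, translator 6, translator 7, translator 8} is {language A, language B, language C, language D, language E, language F, language G, language H, language I}, which has 9 elements.
Since |N(S)| = 9 ≥ |S| = 7, Hall's condition holds for this subset.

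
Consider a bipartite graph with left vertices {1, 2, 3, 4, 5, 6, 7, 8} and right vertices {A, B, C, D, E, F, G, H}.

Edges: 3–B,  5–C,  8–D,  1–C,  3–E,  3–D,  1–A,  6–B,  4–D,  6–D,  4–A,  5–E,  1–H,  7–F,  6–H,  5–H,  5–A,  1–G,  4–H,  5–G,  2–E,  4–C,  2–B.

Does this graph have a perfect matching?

Yes

One maximum matching: 1-G, 2-E, 3-B, 4-C, 5-A, 6-H, 7-F, 8-D.
All 8 left vertices are covered.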